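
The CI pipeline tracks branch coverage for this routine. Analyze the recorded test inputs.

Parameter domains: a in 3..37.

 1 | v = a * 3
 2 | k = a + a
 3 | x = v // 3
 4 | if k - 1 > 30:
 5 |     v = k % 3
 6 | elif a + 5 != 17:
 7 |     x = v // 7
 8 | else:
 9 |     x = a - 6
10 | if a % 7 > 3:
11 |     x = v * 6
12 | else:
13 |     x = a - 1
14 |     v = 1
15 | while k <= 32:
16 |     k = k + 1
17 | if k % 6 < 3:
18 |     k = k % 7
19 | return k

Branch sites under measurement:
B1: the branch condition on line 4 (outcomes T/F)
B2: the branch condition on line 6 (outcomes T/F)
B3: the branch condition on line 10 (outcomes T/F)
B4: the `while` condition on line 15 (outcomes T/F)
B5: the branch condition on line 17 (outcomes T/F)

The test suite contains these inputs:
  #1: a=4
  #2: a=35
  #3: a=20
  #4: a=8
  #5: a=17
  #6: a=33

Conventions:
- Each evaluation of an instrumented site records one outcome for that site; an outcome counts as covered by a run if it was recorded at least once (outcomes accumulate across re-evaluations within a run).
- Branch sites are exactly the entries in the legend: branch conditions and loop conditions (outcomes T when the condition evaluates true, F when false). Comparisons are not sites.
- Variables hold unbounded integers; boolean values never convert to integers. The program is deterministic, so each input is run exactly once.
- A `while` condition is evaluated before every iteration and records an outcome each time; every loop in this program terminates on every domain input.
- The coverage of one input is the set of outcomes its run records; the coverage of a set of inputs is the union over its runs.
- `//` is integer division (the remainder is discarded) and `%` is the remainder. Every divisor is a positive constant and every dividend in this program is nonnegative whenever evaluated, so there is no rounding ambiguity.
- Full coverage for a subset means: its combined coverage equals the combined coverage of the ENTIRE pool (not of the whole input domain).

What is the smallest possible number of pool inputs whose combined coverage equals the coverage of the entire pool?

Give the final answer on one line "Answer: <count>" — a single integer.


input #1 (a=4): covers B1=F, B2=T, B3=T, B4=T, B4=F, B5=F
input #2 (a=35): covers B1=T, B3=F, B4=F, B5=F
input #3 (a=20): covers B1=T, B3=T, B4=F, B5=F
input #4 (a=8): covers B1=F, B2=T, B3=F, B4=T, B4=F, B5=F
input #5 (a=17): covers B1=T, B3=F, B4=F, B5=F
input #6 (a=33): covers B1=T, B3=T, B4=F, B5=T
pool-wide coverage (9 outcomes): B1=T, B1=F, B2=T, B3=T, B3=F, B4=T, B4=F, B5=T, B5=F
size 1 is not enough: best union over all size-1 subsets is 6/9
the canonical winner is {4, 6}: size 2, full 9-outcome coverage, earliest index list among size-2 covers
Answer: 2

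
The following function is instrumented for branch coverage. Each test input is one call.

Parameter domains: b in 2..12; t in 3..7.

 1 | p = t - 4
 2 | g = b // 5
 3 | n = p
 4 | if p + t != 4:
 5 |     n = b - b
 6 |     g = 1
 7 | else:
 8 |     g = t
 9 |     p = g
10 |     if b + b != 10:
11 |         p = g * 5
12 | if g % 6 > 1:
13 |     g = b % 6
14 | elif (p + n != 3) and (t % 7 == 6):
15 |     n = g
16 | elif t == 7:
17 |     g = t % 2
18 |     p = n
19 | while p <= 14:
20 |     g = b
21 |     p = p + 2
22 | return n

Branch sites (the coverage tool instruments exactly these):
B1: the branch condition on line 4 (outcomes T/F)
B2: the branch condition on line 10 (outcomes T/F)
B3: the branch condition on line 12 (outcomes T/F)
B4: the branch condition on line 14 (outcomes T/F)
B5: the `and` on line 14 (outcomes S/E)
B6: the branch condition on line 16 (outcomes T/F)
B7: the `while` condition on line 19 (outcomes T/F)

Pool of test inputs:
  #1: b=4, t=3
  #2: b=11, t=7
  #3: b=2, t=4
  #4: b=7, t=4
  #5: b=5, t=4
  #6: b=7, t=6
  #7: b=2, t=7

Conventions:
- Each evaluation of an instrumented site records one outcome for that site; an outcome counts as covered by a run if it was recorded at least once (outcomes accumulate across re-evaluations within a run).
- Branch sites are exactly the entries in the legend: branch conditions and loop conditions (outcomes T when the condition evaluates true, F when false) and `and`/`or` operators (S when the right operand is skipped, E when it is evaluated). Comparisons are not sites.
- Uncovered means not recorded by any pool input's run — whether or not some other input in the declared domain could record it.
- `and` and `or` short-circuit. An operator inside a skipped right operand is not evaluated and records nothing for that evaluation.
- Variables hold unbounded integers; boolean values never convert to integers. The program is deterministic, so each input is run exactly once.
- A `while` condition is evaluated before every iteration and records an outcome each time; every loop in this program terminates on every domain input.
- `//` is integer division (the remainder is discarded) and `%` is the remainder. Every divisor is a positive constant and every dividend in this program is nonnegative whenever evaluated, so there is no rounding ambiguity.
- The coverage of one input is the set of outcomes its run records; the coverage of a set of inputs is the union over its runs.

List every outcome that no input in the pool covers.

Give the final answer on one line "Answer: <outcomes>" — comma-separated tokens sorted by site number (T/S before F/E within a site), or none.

test 1 (b=4, t=3) fires B1->T, B3->F, B5->E, B4->F, B6->F, B7->T, B7->T, B7->T, B7->T, B7->T, B7->T, B7->T, B7->T, B7->F; hits B1=T, B3=F, B4=F, B5=E, B6=F, B7=T, B7=F
test 2 (b=11, t=7) fires B1->T, B3->F, B5->S, B4->F, B6->T, B7->T, B7->T, B7->T, B7->T, B7->T, B7->T, B7->T, B7->T, B7->F; hits B1=T, B3=F, B4=F, B5=S, B6=T, B7=T, B7=F
test 3 (b=2, t=4) fires B1->F, B2->T, B3->T, B7->F; hits B1=F, B2=T, B3=T, B7=F
test 4 (b=7, t=4) fires B1->F, B2->T, B3->T, B7->F; hits B1=F, B2=T, B3=T, B7=F
test 5 (b=5, t=4) fires B1->F, B2->F, B3->T, B7->T, B7->T, B7->T, B7->T, B7->T, B7->T, B7->F; hits B1=F, B2=F, B3=T, B7=T, B7=F
test 6 (b=7, t=6) fires B1->T, B3->F, B5->E, B4->T, B7->T, B7->T, B7->T, B7->T, B7->T, B7->T, B7->T, B7->F; hits B1=T, B3=F, B4=T, B5=E, B7=T, B7=F
test 7 (b=2, t=7) fires B1->T, B3->F, B5->S, B4->F, B6->T, B7->T, B7->T, B7->T, B7->T, B7->T, B7->T, B7->T, B7->T, B7->F; hits B1=T, B3=F, B4=F, B5=S, B6=T, B7=T, B7=F
union over the pool: B1=T, B1=F, B2=T, B2=F, B3=T, B3=F, B4=T, B4=F, B5=S, B5=E, B6=T, B6=F, B7=T, B7=F
uncovered (0 of 14): none

Answer: none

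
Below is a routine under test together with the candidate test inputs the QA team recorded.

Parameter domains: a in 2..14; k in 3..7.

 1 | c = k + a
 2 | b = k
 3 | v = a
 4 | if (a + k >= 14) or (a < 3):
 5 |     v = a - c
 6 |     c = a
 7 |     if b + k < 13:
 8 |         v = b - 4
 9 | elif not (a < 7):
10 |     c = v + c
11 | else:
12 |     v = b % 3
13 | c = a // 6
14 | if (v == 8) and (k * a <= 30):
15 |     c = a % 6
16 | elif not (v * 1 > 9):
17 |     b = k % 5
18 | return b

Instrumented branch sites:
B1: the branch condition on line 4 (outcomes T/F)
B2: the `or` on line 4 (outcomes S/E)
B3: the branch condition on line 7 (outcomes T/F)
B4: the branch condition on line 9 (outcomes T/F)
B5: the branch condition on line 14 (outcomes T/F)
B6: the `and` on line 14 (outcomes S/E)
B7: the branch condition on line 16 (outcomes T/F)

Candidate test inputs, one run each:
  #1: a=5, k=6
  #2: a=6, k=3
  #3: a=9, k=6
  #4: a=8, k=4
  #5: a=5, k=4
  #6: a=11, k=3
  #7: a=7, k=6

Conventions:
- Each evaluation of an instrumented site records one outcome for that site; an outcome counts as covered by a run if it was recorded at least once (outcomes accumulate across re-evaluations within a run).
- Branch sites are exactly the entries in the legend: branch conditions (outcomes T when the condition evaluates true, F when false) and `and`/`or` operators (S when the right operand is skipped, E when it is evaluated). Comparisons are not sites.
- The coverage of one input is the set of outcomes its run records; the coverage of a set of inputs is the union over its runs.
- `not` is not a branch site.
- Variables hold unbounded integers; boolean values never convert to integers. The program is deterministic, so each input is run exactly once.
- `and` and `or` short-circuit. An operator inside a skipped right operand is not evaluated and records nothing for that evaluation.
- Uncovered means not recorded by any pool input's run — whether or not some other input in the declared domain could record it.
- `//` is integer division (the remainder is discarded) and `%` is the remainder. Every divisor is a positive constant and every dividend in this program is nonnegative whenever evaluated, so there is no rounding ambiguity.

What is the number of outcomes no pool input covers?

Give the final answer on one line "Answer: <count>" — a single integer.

test 1 (a=5, k=6) fires B2->E, B1->F, B4->F, B6->S, B5->F, B7->T; hits B1=F, B2=E, B4=F, B5=F, B6=S, B7=T
test 2 (a=6, k=3) fires B2->E, B1->F, B4->F, B6->S, B5->F, B7->T; hits B1=F, B2=E, B4=F, B5=F, B6=S, B7=T
test 3 (a=9, k=6) fires B2->S, B1->T, B3->T, B6->S, B5->F, B7->T; hits B1=T, B2=S, B3=T, B5=F, B6=S, B7=T
test 4 (a=8, k=4) fires B2->E, B1->F, B4->T, B6->E, B5->F, B7->T; hits B1=F, B2=E, B4=T, B5=F, B6=E, B7=T
test 5 (a=5, k=4) fires B2->E, B1->F, B4->F, B6->S, B5->F, B7->T; hits B1=F, B2=E, B4=F, B5=F, B6=S, B7=T
test 6 (a=11, k=3) fires B2->S, B1->T, B3->T, B6->S, B5->F, B7->T; hits B1=T, B2=S, B3=T, B5=F, B6=S, B7=T
test 7 (a=7, k=6) fires B2->E, B1->F, B4->T, B6->S, B5->F, B7->T; hits B1=F, B2=E, B4=T, B5=F, B6=S, B7=T
union over the pool: B1=T, B1=F, B2=S, B2=E, B3=T, B4=T, B4=F, B5=F, B6=S, B6=E, B7=T
uncovered (3 of 14): B3=F, B5=T, B7=F

Answer: 3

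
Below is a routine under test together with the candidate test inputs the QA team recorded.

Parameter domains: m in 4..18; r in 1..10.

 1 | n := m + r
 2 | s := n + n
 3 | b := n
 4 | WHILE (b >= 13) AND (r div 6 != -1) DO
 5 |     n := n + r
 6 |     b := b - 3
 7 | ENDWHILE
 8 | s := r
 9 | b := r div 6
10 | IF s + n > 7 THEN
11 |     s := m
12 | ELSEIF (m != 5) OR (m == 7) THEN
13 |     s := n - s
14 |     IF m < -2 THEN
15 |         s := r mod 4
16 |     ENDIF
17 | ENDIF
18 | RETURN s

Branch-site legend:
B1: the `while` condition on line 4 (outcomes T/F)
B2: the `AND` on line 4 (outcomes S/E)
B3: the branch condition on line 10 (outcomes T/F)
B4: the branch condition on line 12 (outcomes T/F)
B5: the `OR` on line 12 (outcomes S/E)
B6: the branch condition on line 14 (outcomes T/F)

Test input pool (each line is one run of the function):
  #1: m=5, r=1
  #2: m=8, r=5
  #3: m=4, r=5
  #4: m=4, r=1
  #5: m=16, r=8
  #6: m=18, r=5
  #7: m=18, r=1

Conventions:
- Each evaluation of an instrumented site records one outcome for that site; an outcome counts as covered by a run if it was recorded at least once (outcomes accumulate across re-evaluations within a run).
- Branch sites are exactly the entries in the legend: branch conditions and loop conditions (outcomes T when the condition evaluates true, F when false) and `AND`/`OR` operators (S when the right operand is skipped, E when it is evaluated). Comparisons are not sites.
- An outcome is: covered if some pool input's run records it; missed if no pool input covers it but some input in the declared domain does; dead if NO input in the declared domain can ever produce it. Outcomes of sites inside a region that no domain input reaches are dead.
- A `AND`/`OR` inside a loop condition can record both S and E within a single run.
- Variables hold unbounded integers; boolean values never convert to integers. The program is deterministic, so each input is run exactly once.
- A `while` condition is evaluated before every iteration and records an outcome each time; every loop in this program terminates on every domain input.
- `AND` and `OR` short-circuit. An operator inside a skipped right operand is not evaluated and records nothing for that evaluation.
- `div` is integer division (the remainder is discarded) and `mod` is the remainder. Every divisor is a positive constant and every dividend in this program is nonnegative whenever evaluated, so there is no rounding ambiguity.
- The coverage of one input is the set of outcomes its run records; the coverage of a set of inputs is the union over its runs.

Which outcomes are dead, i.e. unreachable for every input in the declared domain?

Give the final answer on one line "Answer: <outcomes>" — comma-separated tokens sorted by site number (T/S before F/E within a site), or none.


exhaustive pass over the 150-input domain:
  B6=T: unreachable across the whole domain -> dead
  reachable outcomes have witnesses, e.g. B1=T (e.g. m=4, r=9), B1=F (e.g. m=4, r=1), B2=S (e.g. m=4, r=1), B2=E (e.g. m=4, r=9)
Answer: B6=T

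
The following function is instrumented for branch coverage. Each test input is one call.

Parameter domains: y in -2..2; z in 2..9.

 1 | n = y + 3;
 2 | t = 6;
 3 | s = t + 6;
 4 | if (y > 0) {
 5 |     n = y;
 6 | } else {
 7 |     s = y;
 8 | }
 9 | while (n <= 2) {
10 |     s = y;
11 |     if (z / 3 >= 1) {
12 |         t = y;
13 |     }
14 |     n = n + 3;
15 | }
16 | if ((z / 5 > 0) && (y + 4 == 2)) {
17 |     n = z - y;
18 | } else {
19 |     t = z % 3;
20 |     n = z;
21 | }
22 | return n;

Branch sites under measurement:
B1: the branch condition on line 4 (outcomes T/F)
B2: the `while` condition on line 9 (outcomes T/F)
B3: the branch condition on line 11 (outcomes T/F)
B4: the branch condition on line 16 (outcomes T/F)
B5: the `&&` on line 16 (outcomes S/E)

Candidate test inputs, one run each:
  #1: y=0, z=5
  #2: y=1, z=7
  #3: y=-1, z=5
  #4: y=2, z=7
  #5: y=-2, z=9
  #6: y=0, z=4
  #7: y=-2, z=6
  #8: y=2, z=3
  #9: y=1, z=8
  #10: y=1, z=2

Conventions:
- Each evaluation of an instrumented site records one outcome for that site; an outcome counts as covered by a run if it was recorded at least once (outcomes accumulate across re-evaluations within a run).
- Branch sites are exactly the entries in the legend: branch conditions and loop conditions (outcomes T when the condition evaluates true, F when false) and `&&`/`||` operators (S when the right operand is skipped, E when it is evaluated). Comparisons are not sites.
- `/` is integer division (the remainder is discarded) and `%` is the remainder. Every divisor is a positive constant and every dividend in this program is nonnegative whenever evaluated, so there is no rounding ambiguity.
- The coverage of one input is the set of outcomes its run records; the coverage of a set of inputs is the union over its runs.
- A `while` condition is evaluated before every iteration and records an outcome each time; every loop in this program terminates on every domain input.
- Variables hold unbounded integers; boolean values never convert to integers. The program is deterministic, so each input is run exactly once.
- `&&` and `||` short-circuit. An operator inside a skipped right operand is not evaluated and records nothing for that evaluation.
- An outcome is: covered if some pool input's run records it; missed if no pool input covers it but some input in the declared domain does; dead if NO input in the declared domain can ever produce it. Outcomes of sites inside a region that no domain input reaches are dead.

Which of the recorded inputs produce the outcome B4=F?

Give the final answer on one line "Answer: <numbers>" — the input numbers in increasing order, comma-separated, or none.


input #1 (y=0, z=5): produces B4=F
input #2 (y=1, z=7): produces B4=F
input #3 (y=-1, z=5): produces B4=F
input #4 (y=2, z=7): produces B4=F
input #5 (y=-2, z=9): does not produce B4=F
input #6 (y=0, z=4): produces B4=F
input #7 (y=-2, z=6): does not produce B4=F
input #8 (y=2, z=3): produces B4=F
input #9 (y=1, z=8): produces B4=F
input #10 (y=1, z=2): produces B4=F
Answer: 1, 2, 3, 4, 6, 8, 9, 10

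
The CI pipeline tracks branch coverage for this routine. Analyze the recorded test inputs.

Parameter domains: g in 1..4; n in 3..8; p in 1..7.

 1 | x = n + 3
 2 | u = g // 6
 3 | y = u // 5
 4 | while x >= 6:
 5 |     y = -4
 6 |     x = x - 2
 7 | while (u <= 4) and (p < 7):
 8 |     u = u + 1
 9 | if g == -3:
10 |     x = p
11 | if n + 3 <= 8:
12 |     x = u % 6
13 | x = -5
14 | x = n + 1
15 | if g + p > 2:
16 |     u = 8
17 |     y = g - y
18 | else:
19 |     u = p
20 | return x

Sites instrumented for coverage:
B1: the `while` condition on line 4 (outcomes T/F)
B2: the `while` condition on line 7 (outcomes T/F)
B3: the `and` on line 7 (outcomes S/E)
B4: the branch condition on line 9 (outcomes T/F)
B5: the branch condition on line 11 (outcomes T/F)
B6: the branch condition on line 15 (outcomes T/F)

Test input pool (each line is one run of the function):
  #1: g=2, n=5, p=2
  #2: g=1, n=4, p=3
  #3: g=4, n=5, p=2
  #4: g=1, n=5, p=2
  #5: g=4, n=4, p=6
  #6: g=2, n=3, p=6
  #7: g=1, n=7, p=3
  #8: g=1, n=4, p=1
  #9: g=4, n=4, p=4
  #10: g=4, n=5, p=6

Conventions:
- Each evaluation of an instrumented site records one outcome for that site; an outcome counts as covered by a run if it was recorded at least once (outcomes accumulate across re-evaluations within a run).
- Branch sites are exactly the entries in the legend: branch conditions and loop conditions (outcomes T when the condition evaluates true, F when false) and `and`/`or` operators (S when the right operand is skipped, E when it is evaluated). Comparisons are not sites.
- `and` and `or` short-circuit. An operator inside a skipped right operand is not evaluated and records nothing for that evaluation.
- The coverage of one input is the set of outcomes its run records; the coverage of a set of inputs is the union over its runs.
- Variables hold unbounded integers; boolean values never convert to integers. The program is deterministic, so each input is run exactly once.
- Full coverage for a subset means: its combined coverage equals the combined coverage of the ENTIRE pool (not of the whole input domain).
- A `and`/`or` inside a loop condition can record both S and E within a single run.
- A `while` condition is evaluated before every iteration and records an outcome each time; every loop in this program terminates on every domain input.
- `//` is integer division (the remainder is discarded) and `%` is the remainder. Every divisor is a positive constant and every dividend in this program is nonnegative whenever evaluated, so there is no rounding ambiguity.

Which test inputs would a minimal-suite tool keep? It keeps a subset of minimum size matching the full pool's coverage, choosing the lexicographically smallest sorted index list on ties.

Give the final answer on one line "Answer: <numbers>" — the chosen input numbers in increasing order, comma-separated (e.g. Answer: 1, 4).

test 1 (g=2, n=5, p=2) fires B1->T, B1->T, B1->F, B3->E, B2->T, B3->E, B2->T, B3->E, B2->T, B3->E, B2->T, B3->E, B2->T, B3->S, ...; hits B1=T, B1=F, B2=T, B2=F, B3=S, B3=E, B4=F, B5=T, B6=T
test 2 (g=1, n=4, p=3) fires B1->T, B1->F, B3->E, B2->T, B3->E, B2->T, B3->E, B2->T, B3->E, B2->T, B3->E, B2->T, B3->S, B2->F, ...; hits B1=T, B1=F, B2=T, B2=F, B3=S, B3=E, B4=F, B5=T, B6=T
test 3 (g=4, n=5, p=2) fires B1->T, B1->T, B1->F, B3->E, B2->T, B3->E, B2->T, B3->E, B2->T, B3->E, B2->T, B3->E, B2->T, B3->S, ...; hits B1=T, B1=F, B2=T, B2=F, B3=S, B3=E, B4=F, B5=T, B6=T
test 4 (g=1, n=5, p=2) fires B1->T, B1->T, B1->F, B3->E, B2->T, B3->E, B2->T, B3->E, B2->T, B3->E, B2->T, B3->E, B2->T, B3->S, ...; hits B1=T, B1=F, B2=T, B2=F, B3=S, B3=E, B4=F, B5=T, B6=T
test 5 (g=4, n=4, p=6) fires B1->T, B1->F, B3->E, B2->T, B3->E, B2->T, B3->E, B2->T, B3->E, B2->T, B3->E, B2->T, B3->S, B2->F, ...; hits B1=T, B1=F, B2=T, B2=F, B3=S, B3=E, B4=F, B5=T, B6=T
test 6 (g=2, n=3, p=6) fires B1->T, B1->F, B3->E, B2->T, B3->E, B2->T, B3->E, B2->T, B3->E, B2->T, B3->E, B2->T, B3->S, B2->F, ...; hits B1=T, B1=F, B2=T, B2=F, B3=S, B3=E, B4=F, B5=T, B6=T
test 7 (g=1, n=7, p=3) fires B1->T, B1->T, B1->T, B1->F, B3->E, B2->T, B3->E, B2->T, B3->E, B2->T, B3->E, B2->T, B3->E, B2->T, ...; hits B1=T, B1=F, B2=T, B2=F, B3=S, B3=E, B4=F, B5=F, B6=T
test 8 (g=1, n=4, p=1) fires B1->T, B1->F, B3->E, B2->T, B3->E, B2->T, B3->E, B2->T, B3->E, B2->T, B3->E, B2->T, B3->S, B2->F, ...; hits B1=T, B1=F, B2=T, B2=F, B3=S, B3=E, B4=F, B5=T, B6=F
test 9 (g=4, n=4, p=4) fires B1->T, B1->F, B3->E, B2->T, B3->E, B2->T, B3->E, B2->T, B3->E, B2->T, B3->E, B2->T, B3->S, B2->F, ...; hits B1=T, B1=F, B2=T, B2=F, B3=S, B3=E, B4=F, B5=T, B6=T
test 10 (g=4, n=5, p=6) fires B1->T, B1->T, B1->F, B3->E, B2->T, B3->E, B2->T, B3->E, B2->T, B3->E, B2->T, B3->E, B2->T, B3->S, ...; hits B1=T, B1=F, B2=T, B2=F, B3=S, B3=E, B4=F, B5=T, B6=T
together the pool reaches 11 outcomes: B1=T, B1=F, B2=T, B2=F, B3=S, B3=E, B4=F, B5=T, B5=F, B6=T, B6=F
size 1 is not enough: best union over all size-1 subsets is 9/11
inputs {7, 8} (size 2) cover everything; no size-2 subset with a lexicographically smaller index list covers all 11

Answer: 7, 8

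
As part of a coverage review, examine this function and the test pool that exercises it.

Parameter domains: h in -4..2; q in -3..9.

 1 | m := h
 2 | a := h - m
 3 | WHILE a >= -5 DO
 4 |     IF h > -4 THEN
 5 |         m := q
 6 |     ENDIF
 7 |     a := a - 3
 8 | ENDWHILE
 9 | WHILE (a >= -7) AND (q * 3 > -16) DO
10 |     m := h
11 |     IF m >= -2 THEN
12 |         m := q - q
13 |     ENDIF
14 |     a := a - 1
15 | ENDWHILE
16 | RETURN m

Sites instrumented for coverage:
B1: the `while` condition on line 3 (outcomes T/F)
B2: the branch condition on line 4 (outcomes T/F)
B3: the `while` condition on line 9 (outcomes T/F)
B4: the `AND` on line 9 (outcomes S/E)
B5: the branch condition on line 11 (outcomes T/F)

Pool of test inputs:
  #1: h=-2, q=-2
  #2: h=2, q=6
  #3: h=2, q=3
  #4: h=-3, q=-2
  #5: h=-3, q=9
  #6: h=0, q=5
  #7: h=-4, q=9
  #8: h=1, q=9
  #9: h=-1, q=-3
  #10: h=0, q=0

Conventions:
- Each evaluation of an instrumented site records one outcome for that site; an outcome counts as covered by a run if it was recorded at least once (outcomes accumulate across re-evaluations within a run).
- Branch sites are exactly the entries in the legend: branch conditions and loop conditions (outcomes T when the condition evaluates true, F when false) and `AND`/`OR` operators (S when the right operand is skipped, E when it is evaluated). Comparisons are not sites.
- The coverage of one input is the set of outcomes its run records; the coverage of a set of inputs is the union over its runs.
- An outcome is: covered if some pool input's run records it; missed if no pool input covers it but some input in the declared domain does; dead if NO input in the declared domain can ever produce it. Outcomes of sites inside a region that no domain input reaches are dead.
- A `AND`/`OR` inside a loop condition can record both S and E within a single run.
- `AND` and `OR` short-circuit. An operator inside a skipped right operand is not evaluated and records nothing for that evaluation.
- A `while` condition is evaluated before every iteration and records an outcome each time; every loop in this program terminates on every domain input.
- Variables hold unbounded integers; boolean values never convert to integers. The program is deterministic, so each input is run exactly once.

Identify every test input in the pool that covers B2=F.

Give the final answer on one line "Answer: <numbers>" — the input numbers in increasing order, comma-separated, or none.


input #1 (h=-2, q=-2): never hits B2=F
input #2 (h=2, q=6): never hits B2=F
input #3 (h=2, q=3): never hits B2=F
input #4 (h=-3, q=-2): never hits B2=F
input #5 (h=-3, q=9): never hits B2=F
input #6 (h=0, q=5): never hits B2=F
input #7 (h=-4, q=9): hits B2=F
input #8 (h=1, q=9): never hits B2=F
input #9 (h=-1, q=-3): never hits B2=F
input #10 (h=0, q=0): never hits B2=F
Answer: 7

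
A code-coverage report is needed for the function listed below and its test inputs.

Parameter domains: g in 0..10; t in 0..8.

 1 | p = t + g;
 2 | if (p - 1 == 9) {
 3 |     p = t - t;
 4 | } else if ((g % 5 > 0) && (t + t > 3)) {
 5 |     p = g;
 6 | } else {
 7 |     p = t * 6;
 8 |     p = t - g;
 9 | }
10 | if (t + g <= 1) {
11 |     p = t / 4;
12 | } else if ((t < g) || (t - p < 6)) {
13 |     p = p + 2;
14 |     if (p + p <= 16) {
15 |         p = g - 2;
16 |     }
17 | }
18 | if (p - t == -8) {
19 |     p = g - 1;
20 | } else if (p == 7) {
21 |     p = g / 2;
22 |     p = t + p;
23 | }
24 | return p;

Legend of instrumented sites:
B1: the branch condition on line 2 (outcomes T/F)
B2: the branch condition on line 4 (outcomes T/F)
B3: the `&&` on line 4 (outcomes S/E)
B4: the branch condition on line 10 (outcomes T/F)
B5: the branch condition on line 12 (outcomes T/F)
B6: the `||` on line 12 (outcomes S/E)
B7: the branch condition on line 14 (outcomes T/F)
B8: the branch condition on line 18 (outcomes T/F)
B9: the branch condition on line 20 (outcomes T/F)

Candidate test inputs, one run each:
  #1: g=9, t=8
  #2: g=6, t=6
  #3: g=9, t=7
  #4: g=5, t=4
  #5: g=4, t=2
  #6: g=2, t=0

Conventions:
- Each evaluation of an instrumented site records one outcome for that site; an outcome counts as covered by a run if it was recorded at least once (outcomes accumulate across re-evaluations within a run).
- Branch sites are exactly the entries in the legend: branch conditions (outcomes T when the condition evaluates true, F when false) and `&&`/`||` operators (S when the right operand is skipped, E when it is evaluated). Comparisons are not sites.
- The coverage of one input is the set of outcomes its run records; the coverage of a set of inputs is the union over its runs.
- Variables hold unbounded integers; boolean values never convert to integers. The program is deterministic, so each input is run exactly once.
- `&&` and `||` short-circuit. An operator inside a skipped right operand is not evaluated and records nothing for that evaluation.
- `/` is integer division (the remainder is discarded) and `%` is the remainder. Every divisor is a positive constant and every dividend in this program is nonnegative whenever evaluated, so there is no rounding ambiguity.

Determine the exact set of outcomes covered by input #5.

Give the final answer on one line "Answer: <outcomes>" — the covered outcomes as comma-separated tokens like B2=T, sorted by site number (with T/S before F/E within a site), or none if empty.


Event log for input #5 (g=4, t=2):
  B1->F, B3->E, B2->T, B4->F, B6->S, B5->T, B7->T, B8->F, B9->F
as a set, this run covers: B1=F, B2=T, B3=E, B4=F, B5=T, B6=S, B7=T, B8=F, B9=F
Answer: B1=F, B2=T, B3=E, B4=F, B5=T, B6=S, B7=T, B8=F, B9=F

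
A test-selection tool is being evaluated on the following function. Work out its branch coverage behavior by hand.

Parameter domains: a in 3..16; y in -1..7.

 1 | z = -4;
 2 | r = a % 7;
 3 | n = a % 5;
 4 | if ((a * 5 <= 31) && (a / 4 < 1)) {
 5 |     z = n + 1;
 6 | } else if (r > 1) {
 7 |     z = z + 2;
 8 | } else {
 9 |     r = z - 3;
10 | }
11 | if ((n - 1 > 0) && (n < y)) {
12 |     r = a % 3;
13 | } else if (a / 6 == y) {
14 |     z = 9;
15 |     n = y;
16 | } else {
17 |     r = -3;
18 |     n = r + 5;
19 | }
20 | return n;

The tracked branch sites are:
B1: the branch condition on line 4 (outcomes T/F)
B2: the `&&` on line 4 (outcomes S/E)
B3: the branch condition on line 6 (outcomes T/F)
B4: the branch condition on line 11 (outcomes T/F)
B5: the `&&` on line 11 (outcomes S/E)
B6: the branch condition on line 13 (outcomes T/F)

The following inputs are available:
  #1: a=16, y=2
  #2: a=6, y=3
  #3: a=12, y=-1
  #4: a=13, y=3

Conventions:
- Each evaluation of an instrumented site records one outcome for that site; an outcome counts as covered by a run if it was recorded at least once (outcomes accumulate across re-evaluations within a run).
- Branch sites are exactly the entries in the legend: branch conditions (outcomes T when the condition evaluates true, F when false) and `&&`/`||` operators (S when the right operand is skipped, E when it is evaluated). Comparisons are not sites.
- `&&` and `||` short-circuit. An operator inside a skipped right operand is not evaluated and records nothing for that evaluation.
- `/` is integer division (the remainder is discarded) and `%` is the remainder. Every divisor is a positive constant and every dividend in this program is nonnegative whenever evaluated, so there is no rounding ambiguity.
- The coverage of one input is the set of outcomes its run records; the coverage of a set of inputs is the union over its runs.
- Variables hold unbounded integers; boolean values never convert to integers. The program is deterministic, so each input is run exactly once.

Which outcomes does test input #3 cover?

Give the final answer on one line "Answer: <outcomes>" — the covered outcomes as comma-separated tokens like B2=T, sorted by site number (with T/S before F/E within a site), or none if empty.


Running input #3 (a=12, y=-1), event by event:
  B2->S, B1->F, B3->T, B5->E, B4->F, B6->F
as a set, this run covers: B1=F, B2=S, B3=T, B4=F, B5=E, B6=F
Answer: B1=F, B2=S, B3=T, B4=F, B5=E, B6=F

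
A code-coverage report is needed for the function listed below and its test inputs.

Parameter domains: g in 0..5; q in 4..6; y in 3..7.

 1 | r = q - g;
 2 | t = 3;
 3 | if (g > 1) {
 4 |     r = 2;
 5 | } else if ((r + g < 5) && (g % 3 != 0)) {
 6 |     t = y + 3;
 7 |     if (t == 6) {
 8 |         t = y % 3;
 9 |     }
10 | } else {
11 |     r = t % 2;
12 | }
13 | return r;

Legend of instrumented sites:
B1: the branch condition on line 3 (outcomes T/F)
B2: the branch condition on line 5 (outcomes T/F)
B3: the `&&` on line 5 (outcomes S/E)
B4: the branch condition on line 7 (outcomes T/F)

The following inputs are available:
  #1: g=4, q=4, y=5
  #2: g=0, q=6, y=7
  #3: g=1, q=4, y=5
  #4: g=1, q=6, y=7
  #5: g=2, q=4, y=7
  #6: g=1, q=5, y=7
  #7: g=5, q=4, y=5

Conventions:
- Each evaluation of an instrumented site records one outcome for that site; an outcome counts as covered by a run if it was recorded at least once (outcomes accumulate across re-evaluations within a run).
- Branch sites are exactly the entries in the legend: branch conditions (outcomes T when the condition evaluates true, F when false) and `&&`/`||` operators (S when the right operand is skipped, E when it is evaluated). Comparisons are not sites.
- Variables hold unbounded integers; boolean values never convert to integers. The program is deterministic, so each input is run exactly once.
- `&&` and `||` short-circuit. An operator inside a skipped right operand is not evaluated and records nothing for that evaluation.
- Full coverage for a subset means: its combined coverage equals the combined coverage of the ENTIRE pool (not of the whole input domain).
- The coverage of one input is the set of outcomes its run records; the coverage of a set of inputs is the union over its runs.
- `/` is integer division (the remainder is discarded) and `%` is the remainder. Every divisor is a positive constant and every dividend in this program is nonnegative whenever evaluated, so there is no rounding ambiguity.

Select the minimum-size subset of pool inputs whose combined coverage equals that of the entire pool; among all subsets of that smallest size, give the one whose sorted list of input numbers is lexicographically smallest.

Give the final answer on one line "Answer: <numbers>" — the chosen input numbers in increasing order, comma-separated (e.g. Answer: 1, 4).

test 1 (g=4, q=4, y=5) fires B1->T; hits B1=T
test 2 (g=0, q=6, y=7) fires B1->F, B3->S, B2->F; hits B1=F, B2=F, B3=S
test 3 (g=1, q=4, y=5) fires B1->F, B3->E, B2->T, B4->F; hits B1=F, B2=T, B3=E, B4=F
test 4 (g=1, q=6, y=7) fires B1->F, B3->S, B2->F; hits B1=F, B2=F, B3=S
test 5 (g=2, q=4, y=7) fires B1->T; hits B1=T
test 6 (g=1, q=5, y=7) fires B1->F, B3->S, B2->F; hits B1=F, B2=F, B3=S
test 7 (g=5, q=4, y=5) fires B1->T; hits B1=T
pool-wide coverage (7 outcomes): B1=T, B1=F, B2=T, B2=F, B3=S, B3=E, B4=F
no size-1 subset reaches all 7 outcomes (best union: 4/7)
no size-2 subset reaches all 7 outcomes (best union: 6/7)
size 3: inputs {1, 2, 3} cover all 7 outcomes, and no lexicographically smaller subset of this size does

Answer: 1, 2, 3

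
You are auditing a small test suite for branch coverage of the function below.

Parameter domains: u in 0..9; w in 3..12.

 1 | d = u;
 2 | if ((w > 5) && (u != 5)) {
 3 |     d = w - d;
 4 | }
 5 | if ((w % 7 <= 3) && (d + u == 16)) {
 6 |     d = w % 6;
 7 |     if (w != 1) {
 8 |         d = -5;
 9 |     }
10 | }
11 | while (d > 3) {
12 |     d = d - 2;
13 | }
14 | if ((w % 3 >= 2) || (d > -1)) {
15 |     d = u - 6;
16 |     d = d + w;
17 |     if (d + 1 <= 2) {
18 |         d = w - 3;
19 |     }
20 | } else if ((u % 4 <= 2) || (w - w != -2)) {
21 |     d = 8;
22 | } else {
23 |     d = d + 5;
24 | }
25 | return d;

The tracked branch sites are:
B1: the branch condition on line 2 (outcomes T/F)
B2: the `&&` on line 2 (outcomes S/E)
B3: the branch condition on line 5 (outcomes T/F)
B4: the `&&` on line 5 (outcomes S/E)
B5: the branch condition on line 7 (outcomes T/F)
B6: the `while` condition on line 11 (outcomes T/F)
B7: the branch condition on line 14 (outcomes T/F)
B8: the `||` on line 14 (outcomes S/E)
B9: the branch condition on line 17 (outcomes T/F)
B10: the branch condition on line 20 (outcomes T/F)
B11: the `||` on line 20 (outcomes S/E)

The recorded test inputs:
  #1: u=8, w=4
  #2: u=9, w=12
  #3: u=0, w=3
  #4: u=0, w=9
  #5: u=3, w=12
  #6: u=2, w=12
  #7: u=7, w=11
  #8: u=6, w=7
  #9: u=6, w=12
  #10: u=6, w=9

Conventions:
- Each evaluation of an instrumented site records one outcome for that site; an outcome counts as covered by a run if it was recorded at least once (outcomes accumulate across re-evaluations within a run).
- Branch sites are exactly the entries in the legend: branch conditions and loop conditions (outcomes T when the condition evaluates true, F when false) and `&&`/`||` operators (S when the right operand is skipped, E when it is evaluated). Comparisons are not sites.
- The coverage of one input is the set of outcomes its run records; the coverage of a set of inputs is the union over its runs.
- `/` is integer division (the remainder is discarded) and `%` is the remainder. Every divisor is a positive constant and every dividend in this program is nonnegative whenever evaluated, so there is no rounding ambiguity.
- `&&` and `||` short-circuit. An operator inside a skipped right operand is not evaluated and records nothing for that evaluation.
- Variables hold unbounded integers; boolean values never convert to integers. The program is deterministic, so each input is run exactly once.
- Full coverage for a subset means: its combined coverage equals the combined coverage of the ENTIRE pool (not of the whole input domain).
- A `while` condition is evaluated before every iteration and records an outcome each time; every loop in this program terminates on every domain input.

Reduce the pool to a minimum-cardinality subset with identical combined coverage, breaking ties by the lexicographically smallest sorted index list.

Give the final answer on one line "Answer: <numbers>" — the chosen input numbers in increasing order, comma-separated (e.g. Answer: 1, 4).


input #1 (u=8, w=4): covers B1=F, B2=S, B3=F, B4=S, B6=T, B6=F, B7=T, B8=E, B9=F
input #2 (u=9, w=12): covers B1=T, B2=E, B3=F, B4=S, B6=F, B7=T, B8=E, B9=F
input #3 (u=0, w=3): covers B1=F, B2=S, B3=F, B4=E, B6=F, B7=T, B8=E, B9=T
input #4 (u=0, w=9): covers B1=T, B2=E, B3=F, B4=E, B6=T, B6=F, B7=T, B8=E, B9=F
input #5 (u=3, w=12): covers B1=T, B2=E, B3=F, B4=S, B6=T, B6=F, B7=T, B8=E, B9=F
input #6 (u=2, w=12): covers B1=T, B2=E, B3=F, B4=S, B6=T, B6=F, B7=T, B8=E, B9=F
input #7 (u=7, w=11): covers B1=T, B2=E, B3=F, B4=S, B6=T, B6=F, B7=T, B8=S, B9=F
input #8 (u=6, w=7): covers B1=T, B2=E, B3=F, B4=E, B6=F, B7=T, B8=E, B9=F
input #9 (u=6, w=12): covers B1=T, B2=E, B3=F, B4=S, B6=T, B6=F, B7=T, B8=E, B9=F
input #10 (u=6, w=9): covers B1=T, B2=E, B3=F, B4=E, B6=F, B7=T, B8=E, B9=F
the full pool covers 14 outcomes: B1=T, B1=F, B2=S, B2=E, B3=F, B4=S, B4=E, B6=T, B6=F, B7=T, B8=S, B8=E, B9=T, B9=F
every size-1 subset falls short of the 14 outcomes (best: 9/14)
at size 2, {3, 7} reaches all 14 outcomes; every lexicographically earlier size-2 subset fails
Answer: 3, 7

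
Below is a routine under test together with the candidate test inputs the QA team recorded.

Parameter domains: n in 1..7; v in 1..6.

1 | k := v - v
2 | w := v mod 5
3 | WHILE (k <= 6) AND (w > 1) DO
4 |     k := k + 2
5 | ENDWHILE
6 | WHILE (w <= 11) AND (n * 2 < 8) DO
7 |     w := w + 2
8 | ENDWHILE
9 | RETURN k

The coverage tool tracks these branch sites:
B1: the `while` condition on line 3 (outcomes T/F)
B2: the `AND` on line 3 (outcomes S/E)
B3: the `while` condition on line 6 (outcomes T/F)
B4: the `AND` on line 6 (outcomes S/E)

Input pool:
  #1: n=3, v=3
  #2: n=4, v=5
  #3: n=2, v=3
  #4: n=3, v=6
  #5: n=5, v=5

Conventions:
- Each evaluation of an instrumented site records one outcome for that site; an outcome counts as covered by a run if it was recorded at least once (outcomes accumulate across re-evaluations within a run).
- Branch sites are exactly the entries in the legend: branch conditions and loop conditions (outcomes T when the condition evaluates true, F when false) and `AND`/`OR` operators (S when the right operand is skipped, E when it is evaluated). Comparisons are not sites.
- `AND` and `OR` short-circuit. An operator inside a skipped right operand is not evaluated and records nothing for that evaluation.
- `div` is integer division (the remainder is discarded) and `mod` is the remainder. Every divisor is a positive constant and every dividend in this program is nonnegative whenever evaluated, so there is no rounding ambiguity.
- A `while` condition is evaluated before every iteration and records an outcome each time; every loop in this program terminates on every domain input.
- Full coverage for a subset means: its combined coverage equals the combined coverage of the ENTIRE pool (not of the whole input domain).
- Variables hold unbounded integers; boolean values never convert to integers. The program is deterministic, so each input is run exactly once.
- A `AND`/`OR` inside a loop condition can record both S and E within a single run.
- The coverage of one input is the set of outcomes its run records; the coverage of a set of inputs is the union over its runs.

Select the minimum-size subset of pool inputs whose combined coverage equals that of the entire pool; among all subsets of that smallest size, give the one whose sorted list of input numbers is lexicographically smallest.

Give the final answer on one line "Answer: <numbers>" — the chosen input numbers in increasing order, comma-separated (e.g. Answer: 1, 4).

run #1 (n=3, v=3) runs B2->E, B1->T, B2->E, B1->T, B2->E, B1->T, B2->E, B1->T, B2->S, B1->F, B4->E, B3->T, B4->E, B3->T, ...; records B1=T, B1=F, B2=S, B2=E, B3=T, B3=F, B4=S, B4=E
run #2 (n=4, v=5) runs B2->E, B1->F, B4->E, B3->F; records B1=F, B2=E, B3=F, B4=E
run #3 (n=2, v=3) runs B2->E, B1->T, B2->E, B1->T, B2->E, B1->T, B2->E, B1->T, B2->S, B1->F, B4->E, B3->T, B4->E, B3->T, ...; records B1=T, B1=F, B2=S, B2=E, B3=T, B3=F, B4=S, B4=E
run #4 (n=3, v=6) runs B2->E, B1->F, B4->E, B3->T, B4->E, B3->T, B4->E, B3->T, B4->E, B3->T, B4->E, B3->T, B4->E, B3->T, ...; records B1=F, B2=E, B3=T, B3=F, B4=S, B4=E
run #5 (n=5, v=5) runs B2->E, B1->F, B4->E, B3->F; records B1=F, B2=E, B3=F, B4=E
union over all inputs: B1=T, B1=F, B2=S, B2=E, B3=T, B3=F, B4=S, B4=E (8 outcomes)
size 1: inputs {1} cover all 8 outcomes, and no lexicographically smaller subset of this size does

Answer: 1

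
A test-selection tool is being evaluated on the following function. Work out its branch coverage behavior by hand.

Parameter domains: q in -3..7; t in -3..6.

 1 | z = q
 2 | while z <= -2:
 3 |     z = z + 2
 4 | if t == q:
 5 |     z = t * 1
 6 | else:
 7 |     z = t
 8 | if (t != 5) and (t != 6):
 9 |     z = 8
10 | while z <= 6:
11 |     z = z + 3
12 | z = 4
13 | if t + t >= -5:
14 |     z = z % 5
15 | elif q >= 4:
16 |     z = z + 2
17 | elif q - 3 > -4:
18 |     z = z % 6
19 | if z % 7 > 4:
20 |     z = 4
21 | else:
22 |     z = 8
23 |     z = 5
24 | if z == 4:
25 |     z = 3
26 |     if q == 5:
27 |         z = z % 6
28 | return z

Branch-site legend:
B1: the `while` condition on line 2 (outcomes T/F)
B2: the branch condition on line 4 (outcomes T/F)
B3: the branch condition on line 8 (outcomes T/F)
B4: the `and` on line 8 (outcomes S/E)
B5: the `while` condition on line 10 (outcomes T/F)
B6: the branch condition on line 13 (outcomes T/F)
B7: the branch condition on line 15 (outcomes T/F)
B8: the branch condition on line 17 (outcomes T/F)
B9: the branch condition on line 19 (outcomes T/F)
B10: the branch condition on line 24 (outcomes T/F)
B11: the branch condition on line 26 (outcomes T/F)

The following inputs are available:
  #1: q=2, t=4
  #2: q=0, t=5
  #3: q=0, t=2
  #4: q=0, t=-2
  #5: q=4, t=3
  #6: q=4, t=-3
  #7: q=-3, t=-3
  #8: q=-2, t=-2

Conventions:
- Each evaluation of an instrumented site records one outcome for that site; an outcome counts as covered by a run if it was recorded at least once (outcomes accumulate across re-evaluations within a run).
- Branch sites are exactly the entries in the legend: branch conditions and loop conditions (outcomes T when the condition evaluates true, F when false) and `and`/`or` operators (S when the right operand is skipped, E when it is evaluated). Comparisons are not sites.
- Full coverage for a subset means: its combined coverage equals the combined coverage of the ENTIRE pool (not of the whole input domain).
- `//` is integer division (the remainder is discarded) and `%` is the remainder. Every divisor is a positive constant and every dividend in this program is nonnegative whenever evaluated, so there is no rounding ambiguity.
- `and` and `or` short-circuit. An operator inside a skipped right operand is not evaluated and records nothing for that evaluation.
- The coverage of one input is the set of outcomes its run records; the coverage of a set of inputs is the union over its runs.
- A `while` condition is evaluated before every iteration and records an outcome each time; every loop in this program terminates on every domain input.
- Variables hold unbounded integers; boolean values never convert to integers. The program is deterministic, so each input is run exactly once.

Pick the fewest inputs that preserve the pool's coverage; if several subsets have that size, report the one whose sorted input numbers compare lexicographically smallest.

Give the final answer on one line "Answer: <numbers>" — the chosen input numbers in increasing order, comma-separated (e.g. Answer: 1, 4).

test 1 (q=2, t=4) fires B1->F, B2->F, B4->E, B3->T, B5->F, B6->T, B9->F, B10->F; hits B1=F, B2=F, B3=T, B4=E, B5=F, B6=T, B9=F, B10=F
test 2 (q=0, t=5) fires B1->F, B2->F, B4->S, B3->F, B5->T, B5->F, B6->T, B9->F, B10->F; hits B1=F, B2=F, B3=F, B4=S, B5=T, B5=F, B6=T, B9=F, B10=F
test 3 (q=0, t=2) fires B1->F, B2->F, B4->E, B3->T, B5->F, B6->T, B9->F, B10->F; hits B1=F, B2=F, B3=T, B4=E, B5=F, B6=T, B9=F, B10=F
test 4 (q=0, t=-2) fires B1->F, B2->F, B4->E, B3->T, B5->F, B6->T, B9->F, B10->F; hits B1=F, B2=F, B3=T, B4=E, B5=F, B6=T, B9=F, B10=F
test 5 (q=4, t=3) fires B1->F, B2->F, B4->E, B3->T, B5->F, B6->T, B9->F, B10->F; hits B1=F, B2=F, B3=T, B4=E, B5=F, B6=T, B9=F, B10=F
test 6 (q=4, t=-3) fires B1->F, B2->F, B4->E, B3->T, B5->F, B6->F, B7->T, B9->T, B10->T, B11->F; hits B1=F, B2=F, B3=T, B4=E, B5=F, B6=F, B7=T, B9=T, B10=T, B11=F
test 7 (q=-3, t=-3) fires B1->T, B1->F, B2->T, B4->E, B3->T, B5->F, B6->F, B7->F, B8->F, B9->F, B10->F; hits B1=T, B1=F, B2=T, B3=T, B4=E, B5=F, B6=F, B7=F, B8=F, B9=F, B10=F
test 8 (q=-2, t=-2) fires B1->T, B1->F, B2->T, B4->E, B3->T, B5->F, B6->T, B9->F, B10->F; hits B1=T, B1=F, B2=T, B3=T, B4=E, B5=F, B6=T, B9=F, B10=F
pool-wide coverage (20 outcomes): B1=T, B1=F, B2=T, B2=F, B3=T, B3=F, B4=S, B4=E, B5=T, B5=F, B6=T, B6=F, B7=T, B7=F, B8=F, B9=T, B9=F, B10=T, B10=F, B11=F
no size-1 subset reaches all 20 outcomes (best union: 11/20)
no size-2 subset reaches all 20 outcomes (best union: 16/20)
size 3: inputs {2, 6, 7} cover all 20 outcomes, and no lexicographically smaller subset of this size does

Answer: 2, 6, 7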